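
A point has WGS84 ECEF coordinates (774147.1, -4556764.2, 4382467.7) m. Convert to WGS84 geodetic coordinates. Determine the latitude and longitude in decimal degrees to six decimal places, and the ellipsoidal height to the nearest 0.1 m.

lat 43.668000°, lon -80.358099°, h 1427.0 m

λ = atan2(Y, X) = -80.35809949°; p = √(X²+Y²) = 4622056.2 m.
Bowring's method on WGS84 (a = 6378137 m, b = 6356752.314 m) gives φ = 43.66800022°, h = 1426.986 m.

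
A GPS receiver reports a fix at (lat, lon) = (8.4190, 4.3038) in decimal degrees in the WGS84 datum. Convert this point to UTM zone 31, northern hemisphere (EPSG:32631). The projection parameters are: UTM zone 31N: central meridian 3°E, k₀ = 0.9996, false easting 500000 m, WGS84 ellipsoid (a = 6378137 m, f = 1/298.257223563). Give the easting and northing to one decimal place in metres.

E 643539.1 m, N 930858.6 m

Zone 31 central meridian λ₀ = 6×31 − 183 = 3°; Δλ = +1.3038°.
Transverse Mercator on WGS84 with k₀ = 0.9996 gives E = 643539.123 m, N = 930858.570 m.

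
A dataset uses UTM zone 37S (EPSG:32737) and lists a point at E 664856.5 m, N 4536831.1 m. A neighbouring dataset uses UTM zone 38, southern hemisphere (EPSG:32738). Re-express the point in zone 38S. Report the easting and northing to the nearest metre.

E 228669 m, N 4532601 m

UTM 37S → geographic: φ = -49.29900037°, λ = 41.26759977°.
UTM 38S (λ₀ = 45°) forward: E = 228669.283 m, N = 4532600.504 m.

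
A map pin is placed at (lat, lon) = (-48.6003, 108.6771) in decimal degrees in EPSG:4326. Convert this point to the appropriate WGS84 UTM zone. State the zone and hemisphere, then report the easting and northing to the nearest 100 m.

Longitude 108.6771° lies in the 6° band [108°, 114°), giving zone 49; latitude is south of the equator, so 49S.
Zone 49 central meridian λ₀ = 6×49 − 183 = 111°; Δλ = -2.3229°.
Transverse Mercator on WGS84 with k₀ = 0.9996 gives E = 328747.706 m, N = 4614370.746 m.

Zone 49S: E 328700 m, N 4614400 m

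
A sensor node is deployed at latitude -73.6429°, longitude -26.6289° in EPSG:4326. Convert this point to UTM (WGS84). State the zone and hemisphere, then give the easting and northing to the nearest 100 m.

Zone 26S: E 511700 m, N 1827800 m

Longitude -26.6289° lies in the 6° band [-30°, -24°), giving zone 26; latitude is south of the equator, so 26S.
Zone 26 central meridian λ₀ = 6×26 − 183 = -27°; Δλ = +0.3711°.
Transverse Mercator on WGS84 with k₀ = 0.9996 gives E = 511665.320 m, N = 1827764.352 m.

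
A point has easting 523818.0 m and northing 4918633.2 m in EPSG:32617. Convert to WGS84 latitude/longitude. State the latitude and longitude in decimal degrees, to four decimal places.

lat 44.4206°, lon -80.7008°

Zone 17N: λ₀ = -81°, k₀ = 0.9996, false easting 500000 m.
Meridian distance M = (N − FN)/k₀ = 4920601.4 m.
Inverse transverse Mercator on WGS84 gives φ = 44.42059991°, λ = -80.70079984°.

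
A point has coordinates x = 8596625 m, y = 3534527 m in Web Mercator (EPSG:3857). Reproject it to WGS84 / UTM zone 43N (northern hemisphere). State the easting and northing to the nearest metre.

Web Mercator inverse (R = 6378137 m) → φ = 30.24069800°, λ = 77.22479629°.
UTM 43N forward: E = 714083.441 m, N = 3347551.112 m.

E 714083 m, N 3347551 m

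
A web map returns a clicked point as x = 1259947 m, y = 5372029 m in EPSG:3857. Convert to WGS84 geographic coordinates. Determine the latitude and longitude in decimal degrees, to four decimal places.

lat 43.3933°, lon 11.3183°

R = 6378137 m. λ = x/R = 11.31829647°.
φ = 2·arctan(exp(y/R)) − 90° = 2·arctan(2.32160) − 90° = 43.39329992°.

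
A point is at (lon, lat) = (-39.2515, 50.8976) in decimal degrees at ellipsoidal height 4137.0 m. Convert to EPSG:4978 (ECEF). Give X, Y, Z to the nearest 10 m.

X 3123440 m, Y -2552090 m, Z 4929580 m

WGS84: a = 6378137 m, e² = 0.006694380; N(φ) = a/√(1−e²sin²φ) = 6391032.422 m.
X = (N+h)·cosφ·cosλ = 3123435.481 m; Y = (N+h)·cosφ·sinλ = -2552090.188 m; Z = (N(1−e²)+h)·sinφ = 4929578.064 m.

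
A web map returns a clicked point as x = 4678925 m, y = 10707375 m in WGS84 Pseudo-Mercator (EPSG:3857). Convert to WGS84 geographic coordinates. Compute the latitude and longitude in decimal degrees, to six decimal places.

R = 6378137 m. λ = x/R = 42.03149841°.
φ = 2·arctan(exp(y/R)) − 90° = 2·arctan(5.35892) − 90° = 68.85980156°.

lat 68.859802°, lon 42.031498°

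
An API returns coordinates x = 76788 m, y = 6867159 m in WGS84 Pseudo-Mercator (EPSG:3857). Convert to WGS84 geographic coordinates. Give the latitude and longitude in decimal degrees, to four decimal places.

R = 6378137 m. λ = x/R = 0.68979834°.
φ = 2·arctan(exp(y/R)) − 90° = 2·arctan(2.93489) − 90° = 52.36920094°.

lat 52.3692°, lon 0.6898°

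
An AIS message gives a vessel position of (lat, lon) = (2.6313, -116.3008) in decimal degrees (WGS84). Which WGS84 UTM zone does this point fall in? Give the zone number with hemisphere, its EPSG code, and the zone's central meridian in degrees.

Zone 11N (EPSG:32611), central meridian -117°

UTM zone = ⌊(λ + 180)/6⌋ + 1; -116.3008° ∈ [-120°, -114°) → zone 11.
Hemisphere: N (φ ≥ 0).
Central meridian λ₀ = 6×11 − 183 = -117°.
EPSG code: 32611.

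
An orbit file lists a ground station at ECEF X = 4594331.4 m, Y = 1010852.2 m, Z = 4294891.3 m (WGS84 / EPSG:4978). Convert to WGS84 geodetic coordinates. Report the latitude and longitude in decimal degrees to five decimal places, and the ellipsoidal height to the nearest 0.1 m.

lat 42.58730°, lon 12.40860°, h 1524.6 m

λ = atan2(Y, X) = 12.40859962°; p = √(X²+Y²) = 4704221.8 m.
Bowring's method on WGS84 (a = 6378137 m, b = 6356752.314 m) gives φ = 42.58730027°, h = 1524.586 m.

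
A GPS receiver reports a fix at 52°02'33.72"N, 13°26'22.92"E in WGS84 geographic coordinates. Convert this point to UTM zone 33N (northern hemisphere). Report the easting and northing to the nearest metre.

Zone 33 central meridian λ₀ = 6×33 − 183 = 15°; Δλ = -1.5603°.
Transverse Mercator on WGS84 with k₀ = 0.9996 gives E = 392989.708 m, N = 5766936.427 m.

E 392990 m, N 5766936 m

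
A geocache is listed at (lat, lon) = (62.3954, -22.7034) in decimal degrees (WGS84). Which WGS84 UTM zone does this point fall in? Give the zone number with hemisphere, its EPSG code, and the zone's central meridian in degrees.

Zone 27N (EPSG:32627), central meridian -21°

UTM zone = ⌊(λ + 180)/6⌋ + 1; -22.7034° ∈ [-24°, -18°) → zone 27.
Hemisphere: N (φ ≥ 0).
Central meridian λ₀ = 6×27 − 183 = -21°.
EPSG code: 32627.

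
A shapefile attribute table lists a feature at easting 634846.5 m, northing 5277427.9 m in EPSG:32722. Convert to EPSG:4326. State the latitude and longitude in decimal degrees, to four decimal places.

lat -42.6438°, lon -49.3551°

Zone 22S: λ₀ = -51°, k₀ = 0.9996, false easting 500000 m, false northing 10000000 m.
Meridian distance M = (N − FN)/k₀ = -4724461.9 m.
Inverse transverse Mercator on WGS84 gives φ = -42.64380001°, λ = -49.35510006°.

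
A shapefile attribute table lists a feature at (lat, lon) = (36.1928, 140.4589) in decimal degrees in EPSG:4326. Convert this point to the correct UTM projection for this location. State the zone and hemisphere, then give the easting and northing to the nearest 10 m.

Zone 54N: E 451350 m, N 4005470 m

Longitude 140.4589° lies in the 6° band [138°, 144°), giving zone 54; latitude is north of the equator, so 54N.
Zone 54 central meridian λ₀ = 6×54 − 183 = 141°; Δλ = -0.5411°.
Transverse Mercator on WGS84 with k₀ = 0.9996 gives E = 451350.704 m, N = 4005468.790 m.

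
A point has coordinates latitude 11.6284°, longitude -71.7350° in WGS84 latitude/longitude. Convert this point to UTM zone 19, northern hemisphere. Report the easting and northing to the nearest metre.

E 201764 m, N 1286899 m

Zone 19 central meridian λ₀ = 6×19 − 183 = -69°; Δλ = -2.7350°.
Transverse Mercator on WGS84 with k₀ = 0.9996 gives E = 201764.034 m, N = 1286898.933 m.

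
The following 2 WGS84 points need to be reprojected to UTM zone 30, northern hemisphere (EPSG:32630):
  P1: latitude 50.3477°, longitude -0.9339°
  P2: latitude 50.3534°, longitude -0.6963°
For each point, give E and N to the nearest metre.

UTM zone 30N: λ₀ = -3°, k₀ = 0.9996.
P1 (50.3477°, -0.9339°) → (646994.813, 5579331.720) m.
P2 (50.3534°, -0.6963°) → (663877.883, 5580461.927) m.

P1: E 646995 m, N 5579332 m; P2: E 663878 m, N 5580462 m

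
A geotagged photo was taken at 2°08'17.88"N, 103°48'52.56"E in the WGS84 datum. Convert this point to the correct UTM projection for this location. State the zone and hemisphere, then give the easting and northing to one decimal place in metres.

Zone 48N: E 368176.5 m, N 236398.4 m

Longitude 103.8146° lies in the 6° band [102°, 108°), giving zone 48; latitude is north of the equator, so 48N.
Zone 48 central meridian λ₀ = 6×48 − 183 = 105°; Δλ = -1.1854°.
Transverse Mercator on WGS84 with k₀ = 0.9996 gives E = 368176.452 m, N = 236398.385 m.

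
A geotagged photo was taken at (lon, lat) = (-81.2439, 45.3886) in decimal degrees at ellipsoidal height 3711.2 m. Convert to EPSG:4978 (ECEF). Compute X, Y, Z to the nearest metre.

WGS84: a = 6378137 m, e² = 0.006694380; N(φ) = a/√(1−e²sin²φ) = 6388983.816 m.
X = (N+h)·cosφ·cosλ = 683438.858 m; Y = (N+h)·cosφ·sinλ = -4437231.501 m; Z = (N(1−e²)+h)·sinφ = 4520424.588 m.

X 683439 m, Y -4437232 m, Z 4520425 m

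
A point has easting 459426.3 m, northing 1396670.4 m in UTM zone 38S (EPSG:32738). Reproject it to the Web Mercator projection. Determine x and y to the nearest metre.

Unproject from UTM 38S (λ₀ = 45°) → φ = -77.50160022°, λ = 43.32030094°.
Web Mercator (R = 6378137 m): x = 4822393.841 m, y = -14107145.085 m.

x 4822394 m, y -14107145 m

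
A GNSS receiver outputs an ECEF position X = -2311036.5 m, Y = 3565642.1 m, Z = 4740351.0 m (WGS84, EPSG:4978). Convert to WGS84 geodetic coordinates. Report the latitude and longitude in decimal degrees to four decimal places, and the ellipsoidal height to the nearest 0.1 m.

lat 48.3193°, lon 122.9489°, h -279.2 m

λ = atan2(Y, X) = 122.94890028°; p = √(X²+Y²) = 4249081.5 m.
Bowring's method on WGS84 (a = 6378137 m, b = 6356752.314 m) gives φ = 48.31929961°, h = -279.185 m.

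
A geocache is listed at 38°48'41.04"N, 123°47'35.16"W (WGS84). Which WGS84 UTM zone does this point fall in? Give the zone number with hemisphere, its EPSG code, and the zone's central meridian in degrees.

Zone 10N (EPSG:32610), central meridian -123°

UTM zone = ⌊(λ + 180)/6⌋ + 1; -123.7931° ∈ [-126°, -120°) → zone 10.
Hemisphere: N (φ ≥ 0).
Central meridian λ₀ = 6×10 − 183 = -123°.
EPSG code: 32610.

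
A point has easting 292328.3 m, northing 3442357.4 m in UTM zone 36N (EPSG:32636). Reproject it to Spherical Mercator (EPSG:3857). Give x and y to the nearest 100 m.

Unproject from UTM 36N (λ₀ = 33°) → φ = 31.09670005°, λ = 30.82270001°.
Web Mercator (R = 6378137 m): x = 3431167.270 m, y = 3645313.864 m.

x 3431200 m, y 3645300 m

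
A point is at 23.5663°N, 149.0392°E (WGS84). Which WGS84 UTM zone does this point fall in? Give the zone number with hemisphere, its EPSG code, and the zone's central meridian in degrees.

Zone 55N (EPSG:32655), central meridian 147°

UTM zone = ⌊(λ + 180)/6⌋ + 1; 149.0392° ∈ [144°, 150°) → zone 55.
Hemisphere: N (φ ≥ 0).
Central meridian λ₀ = 6×55 − 183 = 147°.
EPSG code: 32655.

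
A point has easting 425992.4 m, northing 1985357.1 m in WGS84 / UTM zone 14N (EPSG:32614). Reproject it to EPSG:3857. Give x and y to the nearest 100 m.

x -11098400 m, y 2032300 m

Unproject from UTM 14N (λ₀ = -99°) → φ = 17.95509961°, λ = -99.69890015°.
Web Mercator (R = 6378137 m): x = -11098430.797 m, y = 2032293.701 m.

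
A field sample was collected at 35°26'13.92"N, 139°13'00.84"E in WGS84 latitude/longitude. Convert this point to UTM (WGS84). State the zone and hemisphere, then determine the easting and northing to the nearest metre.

Longitude 139.2169° lies in the 6° band [138°, 144°), giving zone 54; latitude is north of the equator, so 54N.
Zone 54 central meridian λ₀ = 6×54 − 183 = 141°; Δλ = -1.7831°.
Transverse Mercator on WGS84 with k₀ = 0.9996 gives E = 338150.728 m, N = 3922989.137 m.

Zone 54N: E 338151 m, N 3922989 m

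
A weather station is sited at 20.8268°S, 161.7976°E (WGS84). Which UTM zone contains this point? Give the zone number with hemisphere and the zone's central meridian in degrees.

UTM zone = ⌊(λ + 180)/6⌋ + 1; 161.7976° ∈ [156°, 162°) → zone 57.
Hemisphere: S (φ < 0).
Central meridian λ₀ = 6×57 − 183 = 159°.

Zone 57S, central meridian 159°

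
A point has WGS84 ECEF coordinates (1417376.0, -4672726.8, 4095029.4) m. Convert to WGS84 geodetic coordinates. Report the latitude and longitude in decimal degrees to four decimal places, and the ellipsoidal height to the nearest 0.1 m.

λ = atan2(Y, X) = -73.12590029°; p = √(X²+Y²) = 4882963.3 m.
Bowring's method on WGS84 (a = 6378137 m, b = 6356752.314 m) gives φ = 40.17389986°, h = 3520.305 m.

lat 40.1739°, lon -73.1259°, h 3520.3 m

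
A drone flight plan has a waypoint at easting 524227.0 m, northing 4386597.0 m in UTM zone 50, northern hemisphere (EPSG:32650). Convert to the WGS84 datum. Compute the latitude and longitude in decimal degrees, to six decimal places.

lat 39.628800°, lon 117.282300°

Zone 50N: λ₀ = 117°, k₀ = 0.9996, false easting 500000 m.
Meridian distance M = (N − FN)/k₀ = 4388352.3 m.
Inverse transverse Mercator on WGS84 gives φ = 39.62879965°, λ = 117.28229960°.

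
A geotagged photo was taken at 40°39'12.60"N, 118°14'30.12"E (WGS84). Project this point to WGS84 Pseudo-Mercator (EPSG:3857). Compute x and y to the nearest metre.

x 13162606 m, y 4961367 m

Web Mercator is spherical with R = a = 6378137 m.
x = R·λ = 6378137 × 2.063706978 = 13162605.835 m.
y = R·ln tan(π/4 + φ/2) = 6378137 × 0.777870804 = 4961366.555 m.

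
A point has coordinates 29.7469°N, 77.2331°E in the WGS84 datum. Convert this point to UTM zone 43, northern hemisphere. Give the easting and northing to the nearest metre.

Zone 43 central meridian λ₀ = 6×43 − 183 = 75°; Δλ = +2.2331°.
Transverse Mercator on WGS84 with k₀ = 0.9996 gives E = 715949.718 m, N = 3292829.068 m.

E 715950 m, N 3292829 m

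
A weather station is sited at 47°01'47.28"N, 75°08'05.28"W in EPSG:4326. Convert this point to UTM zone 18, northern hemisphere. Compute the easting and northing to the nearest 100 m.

Zone 18 central meridian λ₀ = 6×18 − 183 = -75°; Δλ = -0.1348°.
Transverse Mercator on WGS84 with k₀ = 0.9996 gives E = 489757.452 m, N = 5208484.501 m.

E 489800 m, N 5208500 m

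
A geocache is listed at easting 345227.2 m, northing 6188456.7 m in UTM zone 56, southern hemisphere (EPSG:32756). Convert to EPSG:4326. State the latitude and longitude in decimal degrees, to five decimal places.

lat -34.43380°, lon 151.31550°

Zone 56S: λ₀ = 153°, k₀ = 0.9996, false easting 500000 m, false northing 10000000 m.
Meridian distance M = (N − FN)/k₀ = -3813068.5 m.
Inverse transverse Mercator on WGS84 gives φ = -34.43380013°, λ = 151.31550011°.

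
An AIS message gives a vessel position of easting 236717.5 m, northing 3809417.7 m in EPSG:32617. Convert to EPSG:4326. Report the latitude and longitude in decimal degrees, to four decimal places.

lat 34.3927°, lon -83.8638°

Zone 17N: λ₀ = -81°, k₀ = 0.9996, false easting 500000 m.
Meridian distance M = (N − FN)/k₀ = 3810942.1 m.
Inverse transverse Mercator on WGS84 gives φ = 34.39270011°, λ = -83.86379999°.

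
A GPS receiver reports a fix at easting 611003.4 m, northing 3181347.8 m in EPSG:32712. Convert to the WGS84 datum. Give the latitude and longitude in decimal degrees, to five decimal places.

lat -61.48560°, lon -108.91550°

Zone 12S: λ₀ = -111°, k₀ = 0.9996, false easting 500000 m, false northing 10000000 m.
Meridian distance M = (N − FN)/k₀ = -6821380.8 m.
Inverse transverse Mercator on WGS84 gives φ = -61.48559989°, λ = -108.91550060°.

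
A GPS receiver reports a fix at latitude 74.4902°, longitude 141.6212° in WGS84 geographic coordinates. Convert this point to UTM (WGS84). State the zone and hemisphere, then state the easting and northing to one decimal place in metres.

Zone 54N: E 518541.4 m, N 8266824.7 m

Longitude 141.6212° lies in the 6° band [138°, 144°), giving zone 54; latitude is north of the equator, so 54N.
Zone 54 central meridian λ₀ = 6×54 − 183 = 141°; Δλ = +0.6212°.
Transverse Mercator on WGS84 with k₀ = 0.9996 gives E = 518541.384 m, N = 8266824.666 m.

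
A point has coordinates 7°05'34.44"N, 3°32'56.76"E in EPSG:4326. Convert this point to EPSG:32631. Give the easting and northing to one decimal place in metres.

E 560637.5 m, N 784054.5 m

Zone 31 central meridian λ₀ = 6×31 − 183 = 3°; Δλ = +0.5491°.
Transverse Mercator on WGS84 with k₀ = 0.9996 gives E = 560637.491 m, N = 784054.538 m.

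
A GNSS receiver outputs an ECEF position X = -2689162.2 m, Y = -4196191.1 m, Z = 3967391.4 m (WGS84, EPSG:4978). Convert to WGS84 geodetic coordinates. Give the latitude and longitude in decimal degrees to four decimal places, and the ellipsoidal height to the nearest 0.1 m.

λ = atan2(Y, X) = -122.65410025°; p = √(X²+Y²) = 4983935.5 m.
Bowring's method on WGS84 (a = 6378137 m, b = 6356752.314 m) gives φ = 38.70869972°, h = 411.558 m.

lat 38.7087°, lon -122.6541°, h 411.6 m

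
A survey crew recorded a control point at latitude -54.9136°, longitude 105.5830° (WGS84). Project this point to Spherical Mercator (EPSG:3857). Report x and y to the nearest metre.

x 11753446 m, y -7345116 m

Web Mercator is spherical with R = a = 6378137 m.
x = R·λ = 6378137 × 1.842770984 = 11753445.796 m.
y = R·ln tan(π/4 + φ/2) = 6378137 × -1.151608324 = -7345115.659 m.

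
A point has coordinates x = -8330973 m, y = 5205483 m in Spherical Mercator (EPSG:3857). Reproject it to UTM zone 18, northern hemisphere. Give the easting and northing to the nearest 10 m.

E 513320 m, N 4682700 m

Web Mercator inverse (R = 6378137 m) → φ = 42.29640231°, λ = -74.83840377°.
UTM 18N forward: E = 513320.730 m, N = 4682698.928 m.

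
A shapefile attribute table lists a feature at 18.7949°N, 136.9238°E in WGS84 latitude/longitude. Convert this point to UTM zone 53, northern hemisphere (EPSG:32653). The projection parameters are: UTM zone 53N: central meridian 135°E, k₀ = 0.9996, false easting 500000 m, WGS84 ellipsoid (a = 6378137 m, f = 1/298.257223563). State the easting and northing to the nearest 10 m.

E 702760 m, N 2079230 m

Zone 53 central meridian λ₀ = 6×53 − 183 = 135°; Δλ = +1.9238°.
Transverse Mercator on WGS84 with k₀ = 0.9996 gives E = 702756.923 m, N = 2079230.821 m.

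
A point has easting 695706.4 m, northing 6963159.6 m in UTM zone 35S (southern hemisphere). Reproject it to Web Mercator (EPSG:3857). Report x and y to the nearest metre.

Unproject from UTM 35S (λ₀ = 27°) → φ = -27.44099991°, λ = 28.98009994°.
Web Mercator (R = 6378137 m): x = 3226049.968 m, y = -3178677.729 m.

x 3226050 m, y -3178678 m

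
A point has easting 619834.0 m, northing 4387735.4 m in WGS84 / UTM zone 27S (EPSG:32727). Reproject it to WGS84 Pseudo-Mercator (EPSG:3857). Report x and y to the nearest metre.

Unproject from UTM 27S (λ₀ = -21°) → φ = -50.64990030°, λ = -19.30489946°.
Web Mercator (R = 6378137 m): x = -2149011.577 m, y = -6559597.237 m.

x -2149012 m, y -6559597 m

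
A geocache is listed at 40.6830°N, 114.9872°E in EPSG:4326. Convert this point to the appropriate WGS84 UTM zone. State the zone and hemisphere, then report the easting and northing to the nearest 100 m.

Longitude 114.9872° lies in the 6° band [114°, 120°), giving zone 50; latitude is north of the equator, so 50N.
Zone 50 central meridian λ₀ = 6×50 − 183 = 117°; Δλ = -2.0128°.
Transverse Mercator on WGS84 with k₀ = 0.9996 gives E = 329906.685 m, N = 4505516.053 m.

Zone 50N: E 329900 m, N 4505500 m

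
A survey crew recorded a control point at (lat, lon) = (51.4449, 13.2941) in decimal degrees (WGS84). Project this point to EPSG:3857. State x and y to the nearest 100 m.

x 1479900 m, y 6700400 m

Web Mercator is spherical with R = a = 6378137 m.
x = R·λ = 6378137 × 0.232025816 = 1479892.443 m.
y = R·ln tan(π/4 + φ/2) = 6378137 × 1.050521794 = 6700371.925 m.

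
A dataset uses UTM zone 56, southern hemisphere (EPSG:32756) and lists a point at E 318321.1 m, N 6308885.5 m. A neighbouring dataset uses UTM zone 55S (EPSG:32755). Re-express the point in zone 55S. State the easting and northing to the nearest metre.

UTM 56S → geographic: φ = -33.34389966°, λ = 151.04770053°.
UTM 55S (λ₀ = 147°) forward: E = 876770.515 m, N = 6303264.635 m.

E 876771 m, N 6303265 m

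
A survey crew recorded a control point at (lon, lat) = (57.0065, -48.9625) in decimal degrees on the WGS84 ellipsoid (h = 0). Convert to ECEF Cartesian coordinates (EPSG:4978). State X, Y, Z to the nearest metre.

WGS84: a = 6378137 m, e² = 0.006694380; N(φ) = a/√(1−e²sin²φ) = 6390317.978 m.
X = (N+h)·cosφ·cosλ = 2284678.231 m; Y = (N+h)·cosφ·sinλ = 3518969.886 m; Z = (N(1−e²)+h)·sinφ = -4787821.721 m.

X 2284678 m, Y 3518970 m, Z -4787822 m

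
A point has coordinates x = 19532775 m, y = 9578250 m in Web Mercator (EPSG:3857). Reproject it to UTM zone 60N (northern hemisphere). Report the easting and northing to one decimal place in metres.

Web Mercator inverse (R = 6378137 m) → φ = 64.88540036°, λ = 175.46590324°.
UTM 60N forward: E = 427352.890 m, N = 7196563.469 m.

E 427352.9 m, N 7196563.5 m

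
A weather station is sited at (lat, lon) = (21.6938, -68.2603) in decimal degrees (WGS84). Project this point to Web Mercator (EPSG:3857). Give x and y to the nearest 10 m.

Web Mercator is spherical with R = a = 6378137 m.
x = R·λ = 6378137 × -1.191366983 = -7598701.837 m.
y = R·ln tan(π/4 + φ/2) = 6378137 × 0.388013260 = 2474801.727 m.

x -7598700 m, y 2474800 m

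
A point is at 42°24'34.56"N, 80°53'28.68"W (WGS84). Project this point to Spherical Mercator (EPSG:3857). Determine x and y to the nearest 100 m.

x -9004800 m, y 5222500 m

Web Mercator is spherical with R = a = 6378137 m.
x = R·λ = 6378137 × -1.411819521 = -9004778.326 m.
y = R·ln tan(π/4 + φ/2) = 6378137 × 0.818818157 = 5222534.387 m.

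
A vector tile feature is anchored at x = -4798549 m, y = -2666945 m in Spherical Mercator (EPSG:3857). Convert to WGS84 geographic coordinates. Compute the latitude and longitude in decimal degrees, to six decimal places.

lat -23.288497°, lon -43.106099°

R = 6378137 m. λ = x/R = -43.10609908°.
φ = 2·arctan(exp(y/R)) − 90° = 2·arctan(0.65827) − 90° = -23.28849737°.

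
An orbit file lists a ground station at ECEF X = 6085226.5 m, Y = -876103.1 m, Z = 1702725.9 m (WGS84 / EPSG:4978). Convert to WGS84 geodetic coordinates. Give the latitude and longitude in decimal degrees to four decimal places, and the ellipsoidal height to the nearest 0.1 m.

lat 15.5797°, lon -8.1927°, h 2799.0 m

λ = atan2(Y, X) = -8.19269967°; p = √(X²+Y²) = 6147970.3 m.
Bowring's method on WGS84 (a = 6378137 m, b = 6356752.314 m) gives φ = 15.57970020°, h = 2799.038 m.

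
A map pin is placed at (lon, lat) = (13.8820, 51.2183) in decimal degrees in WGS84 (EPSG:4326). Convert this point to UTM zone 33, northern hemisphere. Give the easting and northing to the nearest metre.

Zone 33 central meridian λ₀ = 6×33 − 183 = 15°; Δλ = -1.1180°.
Transverse Mercator on WGS84 with k₀ = 0.9996 gives E = 421920.150 m, N = 5674694.997 m.

E 421920 m, N 5674695 m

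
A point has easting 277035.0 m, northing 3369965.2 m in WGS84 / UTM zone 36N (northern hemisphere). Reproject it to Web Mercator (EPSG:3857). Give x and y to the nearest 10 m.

x 3415080 m, y 3560390 m

Unproject from UTM 36N (λ₀ = 33°) → φ = 30.44120014°, λ = 30.67819963°.
Web Mercator (R = 6378137 m): x = 3415081.561 m, y = 3560389.012 m.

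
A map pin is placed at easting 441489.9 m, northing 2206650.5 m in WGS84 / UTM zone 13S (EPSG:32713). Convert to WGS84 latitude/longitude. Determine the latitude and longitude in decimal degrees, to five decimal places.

lat -70.23970°, lon -106.55080°

Zone 13S: λ₀ = -105°, k₀ = 0.9996, false easting 500000 m, false northing 10000000 m.
Meridian distance M = (N − FN)/k₀ = -7796468.1 m.
Inverse transverse Mercator on WGS84 gives φ = -70.23970017°, λ = -106.55080032°.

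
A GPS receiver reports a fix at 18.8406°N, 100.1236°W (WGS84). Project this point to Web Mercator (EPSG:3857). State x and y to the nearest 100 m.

Web Mercator is spherical with R = a = 6378137 m.
x = R·λ = 6378137 × -1.747486479 = -11145708.168 m.
y = R·ln tan(π/4 + φ/2) = 6378137 × 0.334921954 = 2136178.107 m.

x -11145700 m, y 2136200 m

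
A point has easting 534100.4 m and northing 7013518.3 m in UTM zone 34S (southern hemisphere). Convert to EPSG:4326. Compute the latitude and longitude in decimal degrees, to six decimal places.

Zone 34S: λ₀ = 21°, k₀ = 0.9996, false easting 500000 m, false northing 10000000 m.
Meridian distance M = (N − FN)/k₀ = -2987676.8 m.
Inverse transverse Mercator on WGS84 gives φ = -27.00000021°, λ = 21.34370019°.

lat -27.000000°, lon 21.343700°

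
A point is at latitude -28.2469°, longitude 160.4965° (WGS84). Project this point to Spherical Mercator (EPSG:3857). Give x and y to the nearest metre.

x 17866389 m, y -3280138 m

Web Mercator is spherical with R = a = 6378137 m.
x = R·λ = 6378137 × 2.801192363 = 17866388.654 m.
y = R·ln tan(π/4 + φ/2) = 6378137 × -0.514278393 = -3280138.044 m.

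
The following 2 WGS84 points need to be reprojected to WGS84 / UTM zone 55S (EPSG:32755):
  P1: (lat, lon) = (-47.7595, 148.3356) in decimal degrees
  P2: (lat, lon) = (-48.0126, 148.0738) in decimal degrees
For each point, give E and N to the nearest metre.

P1: E 600091 m, N 4709566 m; P2: E 580081 m, N 4681742 m

UTM zone 55S: λ₀ = 147°, k₀ = 0.9996.
P1 (-47.7595°, 148.3356°) → (600091.066, 4709566.052) m.
P2 (-48.0126°, 148.0738°) → (580080.659, 4681741.532) m.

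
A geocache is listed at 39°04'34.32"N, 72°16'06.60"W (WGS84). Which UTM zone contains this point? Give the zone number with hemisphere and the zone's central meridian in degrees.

Zone 18N, central meridian -75°

UTM zone = ⌊(λ + 180)/6⌋ + 1; -72.2685° ∈ [-78°, -72°) → zone 18.
Hemisphere: N (φ ≥ 0).
Central meridian λ₀ = 6×18 − 183 = -75°.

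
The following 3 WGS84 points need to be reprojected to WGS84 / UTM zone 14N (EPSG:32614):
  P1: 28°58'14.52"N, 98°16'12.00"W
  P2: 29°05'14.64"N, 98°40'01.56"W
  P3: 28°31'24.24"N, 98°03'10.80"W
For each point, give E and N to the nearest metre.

UTM zone 14N: λ₀ = -99°, k₀ = 0.9996.
P1 (28.9707°, -98.2700°) → (571123.022, 3204958.900) m.
P2 (29.0874°, -98.6671°) → (532397.221, 3217714.605) m.
P3 (28.5234°, -98.0530°) → (592659.969, 3155549.970) m.

P1: E 571123 m, N 3204959 m; P2: E 532397 m, N 3217715 m; P3: E 592660 m, N 3155550 m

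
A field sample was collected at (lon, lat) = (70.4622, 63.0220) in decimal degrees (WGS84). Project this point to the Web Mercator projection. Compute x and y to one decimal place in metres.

x 7843816.2 m, y 9105647.4 m

Web Mercator is spherical with R = a = 6378137 m.
x = R·λ = 6378137 × 1.229797388 = 7843816.224 m.
y = R·ln tan(π/4 + φ/2) = 6378137 × 1.427634337 = 9105647.390 m.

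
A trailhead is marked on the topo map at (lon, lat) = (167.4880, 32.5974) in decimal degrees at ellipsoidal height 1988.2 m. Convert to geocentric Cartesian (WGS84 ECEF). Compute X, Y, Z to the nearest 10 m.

X -5252560 m, Y 1165620 m, Z 3417500 m

WGS84: a = 6378137 m, e² = 0.006694380; N(φ) = a/√(1−e²sin²φ) = 6384342.175 m.
X = (N+h)·cosφ·cosλ = -5252556.020 m; Y = (N+h)·cosφ·sinλ = 1165617.849 m; Z = (N(1−e²)+h)·sinφ = 3417499.076 m.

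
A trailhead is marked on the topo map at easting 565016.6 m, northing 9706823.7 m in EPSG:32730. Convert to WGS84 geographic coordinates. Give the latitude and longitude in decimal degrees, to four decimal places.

Zone 30S: λ₀ = -3°, k₀ = 0.9996, false easting 500000 m, false northing 10000000 m.
Meridian distance M = (N − FN)/k₀ = -293293.6 m.
Inverse transverse Mercator on WGS84 gives φ = -2.65230000°, λ = -2.41510001°.

lat -2.6523°, lon -2.4151°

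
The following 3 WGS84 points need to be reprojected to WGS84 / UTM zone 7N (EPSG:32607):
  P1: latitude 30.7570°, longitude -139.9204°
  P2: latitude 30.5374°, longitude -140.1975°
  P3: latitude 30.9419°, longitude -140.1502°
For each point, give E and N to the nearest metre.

P1: E 603329 m, N 3403170 m; P2: E 576980 m, N 3378610 m; P3: E 581178 m, N 3423473 m

UTM zone 7N: λ₀ = -141°, k₀ = 0.9996.
P1 (30.7570°, -139.9204°) → (603328.520, 3403169.814) m.
P2 (30.5374°, -140.1975°) → (576980.071, 3378609.997) m.
P3 (30.9419°, -140.1502°) → (581177.617, 3423472.570) m.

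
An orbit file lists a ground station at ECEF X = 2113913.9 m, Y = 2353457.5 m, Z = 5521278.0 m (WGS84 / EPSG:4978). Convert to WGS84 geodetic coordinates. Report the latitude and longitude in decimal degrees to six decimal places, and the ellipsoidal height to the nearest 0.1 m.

lat 60.354900°, lon 48.069301°, h 1307.6 m

λ = atan2(Y, X) = 48.06930069°; p = √(X²+Y²) = 3163446.6 m.
Bowring's method on WGS84 (a = 6378137 m, b = 6356752.314 m) gives φ = 60.35489999°, h = 1307.557 m.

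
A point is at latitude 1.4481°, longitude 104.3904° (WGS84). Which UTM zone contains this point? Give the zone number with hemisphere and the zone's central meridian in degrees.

UTM zone = ⌊(λ + 180)/6⌋ + 1; 104.3904° ∈ [102°, 108°) → zone 48.
Hemisphere: N (φ ≥ 0).
Central meridian λ₀ = 6×48 − 183 = 105°.

Zone 48N, central meridian 105°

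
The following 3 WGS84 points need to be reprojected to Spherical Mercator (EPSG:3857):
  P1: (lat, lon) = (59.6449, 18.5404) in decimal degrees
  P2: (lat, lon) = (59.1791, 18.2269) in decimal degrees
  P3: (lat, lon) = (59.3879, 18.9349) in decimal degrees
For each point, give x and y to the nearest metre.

Web Mercator: x = R·λ, y = R·ln tan(π/4+φ/2), R = 6378137 m.
P1 (59.6449°, 18.5404°) → (2063907.887, 8321099.612) m.
P2 (59.1791°, 18.2269°) → (2029009.227, 8219198.375) m.
P3 (59.3879°, 18.9349°) → (2107823.426, 8264703.518) m.

P1: x 2063908 m, y 8321100 m; P2: x 2029009 m, y 8219198 m; P3: x 2107823 m, y 8264704 m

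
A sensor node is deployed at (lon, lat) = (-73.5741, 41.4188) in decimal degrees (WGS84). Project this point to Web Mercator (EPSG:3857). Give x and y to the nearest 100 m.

x -8190200 m, y 5074300 m

Web Mercator is spherical with R = a = 6378137 m.
x = R·λ = 6378137 × -1.284110289 = -8190231.348 m.
y = R·ln tan(π/4 + φ/2) = 6378137 × 0.795579056 = 5074312.210 m.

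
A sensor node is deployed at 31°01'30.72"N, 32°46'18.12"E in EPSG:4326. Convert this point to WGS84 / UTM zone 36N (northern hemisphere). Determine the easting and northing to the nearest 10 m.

Zone 36 central meridian λ₀ = 6×36 − 183 = 33°; Δλ = -0.2283°.
Transverse Mercator on WGS84 with k₀ = 0.9996 gives E = 478210.805 m, N = 3432417.107 m.

E 478210 m, N 3432420 m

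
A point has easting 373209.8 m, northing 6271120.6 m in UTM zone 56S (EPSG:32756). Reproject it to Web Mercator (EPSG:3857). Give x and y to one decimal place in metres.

Unproject from UTM 56S (λ₀ = 153°) → φ = -33.69229982°, λ = 151.63199988°.
Web Mercator (R = 6378137 m): x = 16879597.014 m, y = -3987559.864 m.

x 16879597.0 m, y -3987559.9 m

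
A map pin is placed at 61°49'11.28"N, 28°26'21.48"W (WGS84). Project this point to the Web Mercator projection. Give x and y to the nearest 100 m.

x -3165800 m, y 8816500 m

Web Mercator is spherical with R = a = 6378137 m.
x = R·λ = 6378137 × -0.496359422 = -3165848.395 m.
y = R·ln tan(π/4 + φ/2) = 6378137 × 1.382306494 = 8816540.197 m.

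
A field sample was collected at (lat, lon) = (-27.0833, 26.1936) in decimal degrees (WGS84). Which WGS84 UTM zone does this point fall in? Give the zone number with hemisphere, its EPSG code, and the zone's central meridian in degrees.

UTM zone = ⌊(λ + 180)/6⌋ + 1; 26.1936° ∈ [24°, 30°) → zone 35.
Hemisphere: S (φ < 0).
Central meridian λ₀ = 6×35 − 183 = 27°.
EPSG code: 32735.

Zone 35S (EPSG:32735), central meridian 27°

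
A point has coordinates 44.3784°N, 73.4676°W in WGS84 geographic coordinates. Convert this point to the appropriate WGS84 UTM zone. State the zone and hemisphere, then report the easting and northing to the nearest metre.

Longitude -73.4676° lies in the 6° band [-78°, -72°), giving zone 18; latitude is north of the equator, so 18N.
Zone 18 central meridian λ₀ = 6×18 − 183 = -75°; Δλ = +1.5324°.
Transverse Mercator on WGS84 with k₀ = 0.9996 gives E = 622075.620 m, N = 4915044.179 m.

Zone 18N: E 622076 m, N 4915044 m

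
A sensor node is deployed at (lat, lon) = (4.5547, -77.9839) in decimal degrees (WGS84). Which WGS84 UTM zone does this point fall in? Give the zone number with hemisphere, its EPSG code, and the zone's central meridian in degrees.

Zone 18N (EPSG:32618), central meridian -75°

UTM zone = ⌊(λ + 180)/6⌋ + 1; -77.9839° ∈ [-78°, -72°) → zone 18.
Hemisphere: N (φ ≥ 0).
Central meridian λ₀ = 6×18 − 183 = -75°.
EPSG code: 32618.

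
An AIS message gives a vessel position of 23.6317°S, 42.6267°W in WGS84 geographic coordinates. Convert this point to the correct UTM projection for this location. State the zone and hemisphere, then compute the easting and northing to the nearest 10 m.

Longitude -42.6267° lies in the 6° band [-48°, -42°), giving zone 23; latitude is south of the equator, so 23S.
Zone 23 central meridian λ₀ = 6×23 − 183 = -45°; Δλ = +2.3733°.
Transverse Mercator on WGS84 with k₀ = 0.9996 gives E = 742120.210 m, N = 7384537.534 m.

Zone 23S: E 742120 m, N 7384540 m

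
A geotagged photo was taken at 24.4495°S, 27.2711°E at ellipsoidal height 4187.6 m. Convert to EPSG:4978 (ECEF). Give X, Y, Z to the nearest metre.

WGS84: a = 6378137 m, e² = 0.006694380; N(φ) = a/√(1−e²sin²φ) = 6381797.328 m.
X = (N+h)·cosφ·cosλ = 5167170.166 m; Y = (N+h)·cosφ·sinλ = 2663675.611 m; Z = (N(1−e²)+h)·sinφ = -2625419.679 m.

X 5167170 m, Y 2663676 m, Z -2625420 m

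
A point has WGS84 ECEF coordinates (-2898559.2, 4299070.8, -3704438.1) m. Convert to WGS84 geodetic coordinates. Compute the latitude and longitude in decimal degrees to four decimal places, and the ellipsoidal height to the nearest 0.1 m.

lat -35.7265°, lon 123.9890°, h 1438.3 m

λ = atan2(Y, X) = 123.98900042°; p = √(X²+Y²) = 5184945.1 m.
Bowring's method on WGS84 (a = 6378137 m, b = 6356752.314 m) gives φ = -35.72649962°, h = 1438.301 m.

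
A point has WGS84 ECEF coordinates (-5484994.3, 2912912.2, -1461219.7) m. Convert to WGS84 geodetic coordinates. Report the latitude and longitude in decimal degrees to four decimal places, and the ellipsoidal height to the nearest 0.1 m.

λ = atan2(Y, X) = 152.02859977°; p = √(X²+Y²) = 6210492.7 m.
Bowring's method on WGS84 (a = 6378137 m, b = 6356752.314 m) gives φ = -13.32589967°, h = 3067.113 m.

lat -13.3259°, lon 152.0286°, h 3067.1 m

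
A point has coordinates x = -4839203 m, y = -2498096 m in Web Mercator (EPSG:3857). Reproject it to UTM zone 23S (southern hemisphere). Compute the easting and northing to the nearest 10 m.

E 657930 m, N 7578770 m

Web Mercator inverse (R = 6378137 m) → φ = -21.88810339°, λ = -43.47130018°.
UTM 23S forward: E = 657930.799 m, N = 7578772.787 m.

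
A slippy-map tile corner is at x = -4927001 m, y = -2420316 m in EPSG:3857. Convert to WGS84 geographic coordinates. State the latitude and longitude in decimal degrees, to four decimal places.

R = 6378137 m. λ = x/R = -44.26000303°.
φ = 2·arctan(exp(y/R)) − 90° = 2·arctan(0.68422) − 90° = -21.23829912°.

lat -21.2383°, lon -44.2600°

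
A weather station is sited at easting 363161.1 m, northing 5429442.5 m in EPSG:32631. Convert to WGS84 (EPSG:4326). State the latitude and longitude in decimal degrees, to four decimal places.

lat 49.0027°, lon 1.1290°

Zone 31N: λ₀ = 3°, k₀ = 0.9996, false easting 500000 m.
Meridian distance M = (N − FN)/k₀ = 5431615.1 m.
Inverse transverse Mercator on WGS84 gives φ = 49.00270016°, λ = 1.12900007°.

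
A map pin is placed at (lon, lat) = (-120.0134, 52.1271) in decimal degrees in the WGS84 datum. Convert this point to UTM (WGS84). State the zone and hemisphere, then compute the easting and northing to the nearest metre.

Longitude -120.0134° lies in the 6° band [-126°, -120°), giving zone 10; latitude is north of the equator, so 10N.
Zone 10 central meridian λ₀ = 6×10 − 183 = -123°; Δλ = +2.9866°.
Transverse Mercator on WGS84 with k₀ = 0.9996 gives E = 704427.795 m, N = 5779382.256 m.

Zone 10N: E 704428 m, N 5779382 m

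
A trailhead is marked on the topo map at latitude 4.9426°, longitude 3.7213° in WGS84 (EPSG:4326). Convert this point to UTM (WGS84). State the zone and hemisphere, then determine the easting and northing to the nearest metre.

Zone 31N: E 579968 m, N 546363 m

Longitude 3.7213° lies in the 6° band [0°, 6°), giving zone 31; latitude is north of the equator, so 31N.
Zone 31 central meridian λ₀ = 6×31 − 183 = 3°; Δλ = +0.7213°.
Transverse Mercator on WGS84 with k₀ = 0.9996 gives E = 579968.257 m, N = 546362.764 m.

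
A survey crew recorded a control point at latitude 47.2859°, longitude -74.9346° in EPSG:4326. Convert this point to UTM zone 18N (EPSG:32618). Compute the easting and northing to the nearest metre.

E 504945 m, N 5236938 m

Zone 18 central meridian λ₀ = 6×18 − 183 = -75°; Δλ = +0.0654°.
Transverse Mercator on WGS84 with k₀ = 0.9996 gives E = 504945.488 m, N = 5236938.011 m.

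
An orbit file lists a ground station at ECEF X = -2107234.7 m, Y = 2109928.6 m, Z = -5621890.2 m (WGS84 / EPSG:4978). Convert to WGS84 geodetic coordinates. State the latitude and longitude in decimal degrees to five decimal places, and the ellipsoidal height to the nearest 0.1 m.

λ = atan2(Y, X) = 134.96339979°; p = √(X²+Y²) = 2981985.4 m.
Bowring's method on WGS84 (a = 6378137 m, b = 6356752.314 m) gives φ = -62.21640039°, h = 2365.564 m.

lat -62.21640°, lon 134.96340°, h 2365.6 m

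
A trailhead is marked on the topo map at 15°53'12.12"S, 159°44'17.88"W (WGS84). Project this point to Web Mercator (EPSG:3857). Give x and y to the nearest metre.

Web Mercator is spherical with R = a = 6378137 m.
x = R·λ = 6378137 × -2.787959277 = -17781986.216 m.
y = R·ln tan(π/4 + φ/2) = 6378137 × -0.280897965 = -1791605.701 m.

x -17781986 m, y -1791606 m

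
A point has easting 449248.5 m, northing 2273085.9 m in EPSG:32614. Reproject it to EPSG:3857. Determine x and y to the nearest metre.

Unproject from UTM 14N (λ₀ = -99°) → φ = 20.55599970°, λ = -99.48689967°.
Web Mercator (R = 6378137 m): x = -11074831.012 m, y = 2339014.355 m.

x -11074831 m, y 2339014 m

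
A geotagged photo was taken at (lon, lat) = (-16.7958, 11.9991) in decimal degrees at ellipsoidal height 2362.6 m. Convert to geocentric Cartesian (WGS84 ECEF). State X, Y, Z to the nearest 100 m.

WGS84: a = 6378137 m, e² = 0.006694380; N(φ) = a/√(1−e²sin²φ) = 6379059.916 m.
X = (N+h)·cosφ·cosλ = 5975714.758 m; Y = (N+h)·cosφ·sinλ = -1803696.694 m; Z = (N(1−e²)+h)·sinφ = 1317796.322 m.

X 5975700 m, Y -1803700 m, Z 1317800 m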